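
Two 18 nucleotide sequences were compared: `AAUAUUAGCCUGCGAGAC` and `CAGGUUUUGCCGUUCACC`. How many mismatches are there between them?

12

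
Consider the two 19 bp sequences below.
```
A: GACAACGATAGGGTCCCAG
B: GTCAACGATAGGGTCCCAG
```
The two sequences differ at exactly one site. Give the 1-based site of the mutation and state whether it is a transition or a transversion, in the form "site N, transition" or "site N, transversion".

The sequences differ only at site 2: A→T (purine→pyrimidine), a transversion.

site 2, transversion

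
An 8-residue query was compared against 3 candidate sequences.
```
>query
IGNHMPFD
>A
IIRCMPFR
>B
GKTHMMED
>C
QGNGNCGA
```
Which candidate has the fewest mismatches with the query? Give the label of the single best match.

A differs at 4 positions; B differs at 5 positions; C differs at 6 positions. The closest is A.

A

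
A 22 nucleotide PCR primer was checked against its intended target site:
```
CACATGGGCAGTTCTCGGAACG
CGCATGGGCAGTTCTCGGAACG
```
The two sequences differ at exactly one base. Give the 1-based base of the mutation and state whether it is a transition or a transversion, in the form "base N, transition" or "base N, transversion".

Base 2 changes A→G. A is a purine and G is a purine, so this is a transition.

base 2, transition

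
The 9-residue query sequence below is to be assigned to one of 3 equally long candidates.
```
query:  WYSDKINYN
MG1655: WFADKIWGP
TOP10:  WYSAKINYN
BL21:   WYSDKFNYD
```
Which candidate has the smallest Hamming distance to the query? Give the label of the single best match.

TOP10

Hamming distances to query — MG1655: 5; TOP10: 1; BL21: 2.
Smallest is TOP10 with 1 mismatch.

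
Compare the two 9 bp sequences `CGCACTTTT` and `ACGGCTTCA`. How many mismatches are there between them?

Mismatches (1-based): base 1: C→A; base 2: G→C; base 3: C→G; base 4: A→G; base 8: T→C; base 9: T→A.

6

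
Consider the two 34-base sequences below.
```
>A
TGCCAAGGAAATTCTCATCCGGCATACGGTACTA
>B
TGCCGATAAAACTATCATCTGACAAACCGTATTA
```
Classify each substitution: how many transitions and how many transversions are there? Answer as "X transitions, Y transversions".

Mismatches (1-based):
site 5: A→G (purine→purine, transition)
site 7: G→T (purine→pyrimidine, transversion)
site 8: G→A (purine→purine, transition)
site 12: T→C (pyrimidine→pyrimidine, transition)
site 14: C→A (pyrimidine→purine, transversion)
site 20: C→T (pyrimidine→pyrimidine, transition)
site 22: G→A (purine→purine, transition)
site 25: T→A (pyrimidine→purine, transversion)
site 28: G→C (purine→pyrimidine, transversion)
site 32: C→T (pyrimidine→pyrimidine, transition)

6 transitions, 4 transversions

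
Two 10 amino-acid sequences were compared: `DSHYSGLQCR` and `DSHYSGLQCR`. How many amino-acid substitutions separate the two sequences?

0

No positions differ; the sequences are identical.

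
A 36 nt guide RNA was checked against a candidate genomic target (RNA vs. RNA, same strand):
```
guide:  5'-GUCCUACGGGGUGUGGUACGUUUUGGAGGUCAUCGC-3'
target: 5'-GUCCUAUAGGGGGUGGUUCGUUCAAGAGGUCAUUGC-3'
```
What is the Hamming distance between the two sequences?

8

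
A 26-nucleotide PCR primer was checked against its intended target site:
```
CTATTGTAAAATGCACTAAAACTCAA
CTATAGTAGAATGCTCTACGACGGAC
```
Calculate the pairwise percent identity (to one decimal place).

Mismatches at positions 5, 9, 15, 19, 20, 23, 24, 26 (1-based): 8 of 26.
Identical positions: 18/26 = 69.23% → 69.2%.

69.2%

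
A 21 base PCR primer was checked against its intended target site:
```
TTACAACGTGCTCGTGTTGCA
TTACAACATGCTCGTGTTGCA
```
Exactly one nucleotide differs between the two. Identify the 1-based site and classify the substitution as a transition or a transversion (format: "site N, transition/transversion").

The sequences differ only at site 8: G→A (purine→purine), a transition.

site 8, transition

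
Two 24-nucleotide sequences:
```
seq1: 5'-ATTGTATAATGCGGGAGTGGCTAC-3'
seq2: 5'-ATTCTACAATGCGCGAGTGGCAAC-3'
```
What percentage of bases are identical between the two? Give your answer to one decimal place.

83.3%

Mismatches at positions 4, 7, 14, 22 (1-based): 4 of 24.
Identical positions: 20/24 = 83.33% → 83.3%.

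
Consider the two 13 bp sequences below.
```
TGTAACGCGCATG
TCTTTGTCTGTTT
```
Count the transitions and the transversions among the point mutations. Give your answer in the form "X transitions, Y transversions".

0 transitions, 9 transversions

Mismatches (1-based):
position 2: G→C (purine→pyrimidine, transversion)
position 4: A→T (purine→pyrimidine, transversion)
position 5: A→T (purine→pyrimidine, transversion)
position 6: C→G (pyrimidine→purine, transversion)
position 7: G→T (purine→pyrimidine, transversion)
position 9: G→T (purine→pyrimidine, transversion)
position 10: C→G (pyrimidine→purine, transversion)
position 11: A→T (purine→pyrimidine, transversion)
position 13: G→T (purine→pyrimidine, transversion)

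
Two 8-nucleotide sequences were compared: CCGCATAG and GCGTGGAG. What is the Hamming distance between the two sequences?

4

Comparing position by position, 4 sites differ: 1 (C/G), 4 (C/T), 5 (A/G), 6 (T/G).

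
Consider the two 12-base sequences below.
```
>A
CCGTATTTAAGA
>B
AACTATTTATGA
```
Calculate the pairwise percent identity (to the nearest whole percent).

Mismatches at positions 1, 2, 3, 10 (1-based): 4 of 12.
Identical positions: 8/12 = 66.67% → 67%.

67%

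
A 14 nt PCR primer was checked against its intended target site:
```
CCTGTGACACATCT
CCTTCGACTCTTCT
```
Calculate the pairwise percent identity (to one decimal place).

Mismatches at positions 4, 5, 9, 11 (1-based): 4 of 14.
Identical positions: 10/14 = 71.43% → 71.4%.

71.4%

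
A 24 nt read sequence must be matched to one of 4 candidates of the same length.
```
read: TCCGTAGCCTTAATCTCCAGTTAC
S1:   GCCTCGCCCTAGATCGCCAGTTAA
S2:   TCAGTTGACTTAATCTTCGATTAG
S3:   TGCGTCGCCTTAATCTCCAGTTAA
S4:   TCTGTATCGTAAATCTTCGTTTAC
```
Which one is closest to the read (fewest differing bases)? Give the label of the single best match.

S3

S1 differs at 9 bases; S2 differs at 7 bases; S3 differs at 3 bases; S4 differs at 7 bases. The closest is S3.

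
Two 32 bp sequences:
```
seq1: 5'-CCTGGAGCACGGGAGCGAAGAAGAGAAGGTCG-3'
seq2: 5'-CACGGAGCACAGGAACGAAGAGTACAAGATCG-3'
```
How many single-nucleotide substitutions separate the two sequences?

The sequences differ at positions 2, 3, 11, 15, 22, 23, 25, 29 (1-based) — 8 in total.

8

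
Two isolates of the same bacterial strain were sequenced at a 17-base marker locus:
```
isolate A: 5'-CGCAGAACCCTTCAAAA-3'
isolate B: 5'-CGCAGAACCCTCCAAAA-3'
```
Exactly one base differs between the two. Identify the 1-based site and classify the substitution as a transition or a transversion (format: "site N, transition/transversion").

The sequences differ only at site 12: T→C (pyrimidine→pyrimidine), a transition.

site 12, transition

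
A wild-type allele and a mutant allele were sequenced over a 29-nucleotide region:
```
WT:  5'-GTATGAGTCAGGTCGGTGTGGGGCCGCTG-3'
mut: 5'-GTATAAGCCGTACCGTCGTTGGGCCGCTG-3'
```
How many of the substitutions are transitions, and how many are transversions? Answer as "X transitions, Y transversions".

6 transitions, 3 transversions

Mismatches (1-based):
position 5: G→A (purine→purine, transition)
position 8: T→C (pyrimidine→pyrimidine, transition)
position 10: A→G (purine→purine, transition)
position 11: G→T (purine→pyrimidine, transversion)
position 12: G→A (purine→purine, transition)
position 13: T→C (pyrimidine→pyrimidine, transition)
position 16: G→T (purine→pyrimidine, transversion)
position 17: T→C (pyrimidine→pyrimidine, transition)
position 20: G→T (purine→pyrimidine, transversion)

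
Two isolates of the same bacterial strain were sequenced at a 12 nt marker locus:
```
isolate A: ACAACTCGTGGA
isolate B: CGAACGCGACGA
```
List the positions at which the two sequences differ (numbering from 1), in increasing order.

Differences at position 1 (A→C), position 2 (C→G), position 6 (T→G), position 9 (T→A), position 10 (G→C).

1, 2, 6, 9, 10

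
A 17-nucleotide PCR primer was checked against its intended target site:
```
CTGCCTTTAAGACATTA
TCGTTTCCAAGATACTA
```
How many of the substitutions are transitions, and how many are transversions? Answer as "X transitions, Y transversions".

Mismatches (1-based):
base 1: C→T (pyrimidine→pyrimidine, transition)
base 2: T→C (pyrimidine→pyrimidine, transition)
base 4: C→T (pyrimidine→pyrimidine, transition)
base 5: C→T (pyrimidine→pyrimidine, transition)
base 7: T→C (pyrimidine→pyrimidine, transition)
base 8: T→C (pyrimidine→pyrimidine, transition)
base 13: C→T (pyrimidine→pyrimidine, transition)
base 15: T→C (pyrimidine→pyrimidine, transition)

8 transitions, 0 transversions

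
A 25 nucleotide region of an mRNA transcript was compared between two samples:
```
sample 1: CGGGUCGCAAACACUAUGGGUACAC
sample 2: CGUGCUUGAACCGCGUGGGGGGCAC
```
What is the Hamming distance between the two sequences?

12

The sequences differ at bases 3, 5, 6, 7, 8, 11, 13, 15, 16, 17, 21, 22 (1-based) — 12 in total.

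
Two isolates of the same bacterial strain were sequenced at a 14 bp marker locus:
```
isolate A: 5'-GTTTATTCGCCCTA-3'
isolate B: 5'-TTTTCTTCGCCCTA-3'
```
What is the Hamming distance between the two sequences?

Mismatches (1-based): base 1: G→T; base 5: A→C.

2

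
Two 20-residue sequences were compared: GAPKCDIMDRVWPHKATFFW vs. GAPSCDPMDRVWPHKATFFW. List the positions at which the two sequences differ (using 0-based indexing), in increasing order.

Scanning 0-based: 3: K/S; 6: I/P.

3, 6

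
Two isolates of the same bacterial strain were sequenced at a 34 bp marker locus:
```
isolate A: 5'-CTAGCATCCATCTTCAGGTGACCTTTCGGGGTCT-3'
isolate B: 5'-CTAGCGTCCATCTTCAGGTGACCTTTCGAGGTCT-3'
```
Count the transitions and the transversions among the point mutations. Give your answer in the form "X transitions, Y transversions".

Transitions (purine↔purine or pyrimidine↔pyrimidine): 6 A→G, 29 G→A.
Transversions (purine↔pyrimidine): none.

2 transitions, 0 transversions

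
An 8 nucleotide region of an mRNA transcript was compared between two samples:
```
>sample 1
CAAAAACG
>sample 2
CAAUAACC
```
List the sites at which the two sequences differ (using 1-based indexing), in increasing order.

Differences at site 4 (A→U), site 8 (G→C).

4, 8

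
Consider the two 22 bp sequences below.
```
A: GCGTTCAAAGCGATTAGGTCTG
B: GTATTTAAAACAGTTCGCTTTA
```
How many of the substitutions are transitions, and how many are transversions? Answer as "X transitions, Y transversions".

Transitions (purine↔purine or pyrimidine↔pyrimidine): 2 C→T, 3 G→A, 6 C→T, 10 G→A, 12 G→A, 13 A→G, 20 C→T, 22 G→A.
Transversions (purine↔pyrimidine): 16 A→C, 18 G→C.

8 transitions, 2 transversions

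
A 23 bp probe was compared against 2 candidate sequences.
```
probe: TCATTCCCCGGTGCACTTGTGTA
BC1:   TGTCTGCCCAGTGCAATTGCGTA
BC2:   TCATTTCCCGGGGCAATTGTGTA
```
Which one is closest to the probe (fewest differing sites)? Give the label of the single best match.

BC1 differs at 7 sites; BC2 differs at 3 sites. The closest is BC2.

BC2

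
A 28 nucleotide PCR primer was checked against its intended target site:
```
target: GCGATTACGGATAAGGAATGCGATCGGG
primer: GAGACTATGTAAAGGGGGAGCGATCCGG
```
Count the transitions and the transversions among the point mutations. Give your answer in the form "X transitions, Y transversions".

Mismatches (1-based):
site 2: C→A (pyrimidine→purine, transversion)
site 5: T→C (pyrimidine→pyrimidine, transition)
site 8: C→T (pyrimidine→pyrimidine, transition)
site 10: G→T (purine→pyrimidine, transversion)
site 12: T→A (pyrimidine→purine, transversion)
site 14: A→G (purine→purine, transition)
site 17: A→G (purine→purine, transition)
site 18: A→G (purine→purine, transition)
site 19: T→A (pyrimidine→purine, transversion)
site 26: G→C (purine→pyrimidine, transversion)

5 transitions, 5 transversions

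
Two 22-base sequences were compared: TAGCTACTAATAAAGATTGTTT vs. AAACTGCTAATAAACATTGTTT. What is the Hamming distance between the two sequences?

4

Comparing position by position, 4 positions differ: 1 (T/A), 3 (G/A), 6 (A/G), 15 (G/C).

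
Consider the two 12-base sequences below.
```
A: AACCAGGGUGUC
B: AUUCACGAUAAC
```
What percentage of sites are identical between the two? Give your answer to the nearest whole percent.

50%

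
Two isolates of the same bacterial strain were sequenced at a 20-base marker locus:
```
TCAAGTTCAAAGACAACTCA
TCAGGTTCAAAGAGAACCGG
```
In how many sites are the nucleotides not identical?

Mismatches (1-based): site 4: A→G; site 14: C→G; site 18: T→C; site 19: C→G; site 20: A→G.

5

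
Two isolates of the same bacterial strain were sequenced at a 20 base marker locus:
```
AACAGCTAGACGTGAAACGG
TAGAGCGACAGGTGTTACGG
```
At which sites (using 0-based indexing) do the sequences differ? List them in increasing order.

Differences at site 0 (A→T), site 2 (C→G), site 6 (T→G), site 8 (G→C), site 10 (C→G), site 14 (A→T), site 15 (A→T).

0, 2, 6, 8, 10, 14, 15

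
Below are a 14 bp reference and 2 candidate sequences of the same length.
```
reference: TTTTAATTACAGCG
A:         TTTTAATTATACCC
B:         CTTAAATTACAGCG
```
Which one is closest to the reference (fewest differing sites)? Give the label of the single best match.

A differs at 3 sites; B differs at 2 sites. The closest is B.

B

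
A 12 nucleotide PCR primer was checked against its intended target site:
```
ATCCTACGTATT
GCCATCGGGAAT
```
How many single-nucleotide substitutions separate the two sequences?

7

Comparing position by position, 7 sites differ: 1 (A/G), 2 (T/C), 4 (C/A), 6 (A/C), 7 (C/G), 9 (T/G), 11 (T/A).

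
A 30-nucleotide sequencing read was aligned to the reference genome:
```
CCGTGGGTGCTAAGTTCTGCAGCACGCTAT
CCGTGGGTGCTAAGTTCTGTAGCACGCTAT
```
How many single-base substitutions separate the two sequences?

1

Mismatches (1-based): site 20: C→T.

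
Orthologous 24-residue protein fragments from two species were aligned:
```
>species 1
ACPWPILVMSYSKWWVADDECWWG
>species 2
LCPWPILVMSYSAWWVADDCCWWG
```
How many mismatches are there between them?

Mismatches (1-based): position 1: A→L; position 13: K→A; position 20: E→C.

3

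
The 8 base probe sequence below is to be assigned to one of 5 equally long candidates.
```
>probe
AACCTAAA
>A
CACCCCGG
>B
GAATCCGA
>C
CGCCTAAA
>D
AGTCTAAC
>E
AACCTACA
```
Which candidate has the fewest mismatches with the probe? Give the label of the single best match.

E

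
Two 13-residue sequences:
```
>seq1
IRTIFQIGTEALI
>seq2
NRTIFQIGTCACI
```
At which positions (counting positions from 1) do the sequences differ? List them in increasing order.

1, 10, 12

Scanning 1-based: 1: I/N; 10: E/C; 12: L/C.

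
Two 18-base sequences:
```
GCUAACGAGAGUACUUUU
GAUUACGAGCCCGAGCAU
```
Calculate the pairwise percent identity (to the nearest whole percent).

44%

10 positions differ (2, 4, 10, 11, 12, 13, 14, 15, 16, 17), so 8 of 18 match: 8/18 = 44.44%.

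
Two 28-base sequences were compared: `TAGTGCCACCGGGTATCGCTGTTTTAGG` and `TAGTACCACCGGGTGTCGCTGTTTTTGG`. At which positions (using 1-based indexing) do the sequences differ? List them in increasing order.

Scanning 1-based: 5: G/A; 15: A/G; 26: A/T.

5, 15, 26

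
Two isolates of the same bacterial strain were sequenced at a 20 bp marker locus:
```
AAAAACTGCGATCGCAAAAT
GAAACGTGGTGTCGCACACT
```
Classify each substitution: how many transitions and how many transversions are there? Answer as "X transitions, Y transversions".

Mismatches (1-based):
base 1: A→G (purine→purine, transition)
base 5: A→C (purine→pyrimidine, transversion)
base 6: C→G (pyrimidine→purine, transversion)
base 9: C→G (pyrimidine→purine, transversion)
base 10: G→T (purine→pyrimidine, transversion)
base 11: A→G (purine→purine, transition)
base 17: A→C (purine→pyrimidine, transversion)
base 19: A→C (purine→pyrimidine, transversion)

2 transitions, 6 transversions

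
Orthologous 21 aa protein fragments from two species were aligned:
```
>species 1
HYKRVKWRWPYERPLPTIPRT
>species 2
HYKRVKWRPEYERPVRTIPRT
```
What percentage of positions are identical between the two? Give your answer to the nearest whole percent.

Mismatches at positions 9, 10, 15, 16 (1-based): 4 of 21.
Identical positions: 17/21 = 80.95% → 81%.

81%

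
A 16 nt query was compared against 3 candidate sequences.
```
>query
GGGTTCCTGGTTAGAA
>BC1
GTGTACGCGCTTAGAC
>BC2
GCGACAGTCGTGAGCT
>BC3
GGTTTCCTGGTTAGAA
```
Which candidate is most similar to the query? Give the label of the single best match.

Hamming distances to query — BC1: 6; BC2: 9; BC3: 1.
Smallest is BC3 with 1 mismatch.

BC3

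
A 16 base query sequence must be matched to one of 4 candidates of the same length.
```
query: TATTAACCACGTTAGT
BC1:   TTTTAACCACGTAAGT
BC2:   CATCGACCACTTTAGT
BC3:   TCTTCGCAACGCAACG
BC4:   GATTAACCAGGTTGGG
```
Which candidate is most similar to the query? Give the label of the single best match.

Hamming distances to query — BC1: 2; BC2: 4; BC3: 8; BC4: 4.
Smallest is BC1 with 2 mismatches.

BC1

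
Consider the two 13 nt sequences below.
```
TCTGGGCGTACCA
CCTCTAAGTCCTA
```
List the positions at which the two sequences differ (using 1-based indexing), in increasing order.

Differences at position 1 (T→C), position 4 (G→C), position 5 (G→T), position 6 (G→A), position 7 (C→A), position 10 (A→C), position 12 (C→T).

1, 4, 5, 6, 7, 10, 12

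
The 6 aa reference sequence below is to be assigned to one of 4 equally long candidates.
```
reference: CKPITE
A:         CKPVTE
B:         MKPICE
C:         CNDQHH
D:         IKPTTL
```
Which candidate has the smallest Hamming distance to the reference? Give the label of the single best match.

A differs at 1 residue; B differs at 2 residues; C differs at 5 residues; D differs at 3 residues. The closest is A.

A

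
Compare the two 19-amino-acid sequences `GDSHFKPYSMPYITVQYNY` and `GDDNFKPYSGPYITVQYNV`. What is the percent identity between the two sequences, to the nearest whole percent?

Mismatches at positions 3, 4, 10, 19 (1-based): 4 of 19.
Identical positions: 15/19 = 78.95% → 79%.

79%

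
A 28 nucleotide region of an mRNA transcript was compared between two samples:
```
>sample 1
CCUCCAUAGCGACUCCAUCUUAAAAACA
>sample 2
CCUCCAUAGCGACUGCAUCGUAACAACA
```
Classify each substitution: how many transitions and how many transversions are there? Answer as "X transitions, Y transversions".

Mismatches (1-based):
site 15: C→G (pyrimidine→purine, transversion)
site 20: U→G (pyrimidine→purine, transversion)
site 24: A→C (purine→pyrimidine, transversion)

0 transitions, 3 transversions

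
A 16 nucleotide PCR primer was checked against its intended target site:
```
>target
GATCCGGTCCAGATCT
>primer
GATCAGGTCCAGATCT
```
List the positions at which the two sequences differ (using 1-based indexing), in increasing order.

Differences at position 5 (C→A).

5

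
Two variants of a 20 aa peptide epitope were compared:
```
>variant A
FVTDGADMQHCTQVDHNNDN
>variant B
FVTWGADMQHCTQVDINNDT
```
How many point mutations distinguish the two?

Mismatches (1-based): position 4: D→W; position 16: H→I; position 20: N→T.

3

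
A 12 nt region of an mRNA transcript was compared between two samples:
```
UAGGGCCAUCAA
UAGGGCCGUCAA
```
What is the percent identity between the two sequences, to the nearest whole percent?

92%

Mismatch at position 8 (1-based): 1 of 12.
Identical positions: 11/12 = 91.67% → 92%.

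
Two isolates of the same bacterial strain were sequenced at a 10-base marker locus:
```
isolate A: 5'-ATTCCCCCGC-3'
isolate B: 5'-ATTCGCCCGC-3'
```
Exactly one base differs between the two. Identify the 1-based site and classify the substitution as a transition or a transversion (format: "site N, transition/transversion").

The sequences differ only at site 5: C→G (pyrimidine→purine), a transversion.

site 5, transversion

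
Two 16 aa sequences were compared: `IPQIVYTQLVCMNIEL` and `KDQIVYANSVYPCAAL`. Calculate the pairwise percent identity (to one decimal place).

37.5%

10 positions differ (1, 2, 7, 8, 9, 11, 12, 13, 14, 15), so 6 of 16 match: 6/16 = 37.5%.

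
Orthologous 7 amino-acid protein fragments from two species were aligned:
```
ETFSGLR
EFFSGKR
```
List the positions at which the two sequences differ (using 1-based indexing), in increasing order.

2, 6

Scanning 1-based: 2: T/F; 6: L/K.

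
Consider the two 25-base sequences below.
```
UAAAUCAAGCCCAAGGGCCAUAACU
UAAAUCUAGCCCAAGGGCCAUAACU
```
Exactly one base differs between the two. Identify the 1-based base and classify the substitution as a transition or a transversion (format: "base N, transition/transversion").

base 7, transversion

Base 7 changes A→U. A is a purine and U is a pyrimidine, so this is a transversion.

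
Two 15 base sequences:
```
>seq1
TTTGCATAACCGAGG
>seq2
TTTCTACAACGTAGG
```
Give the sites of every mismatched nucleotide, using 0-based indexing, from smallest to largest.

Differences at site 3 (G→C), site 4 (C→T), site 6 (T→C), site 10 (C→G), site 11 (G→T).

3, 4, 6, 10, 11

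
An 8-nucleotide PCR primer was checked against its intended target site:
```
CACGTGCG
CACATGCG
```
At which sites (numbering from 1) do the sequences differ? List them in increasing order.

Differences at site 4 (G→A).

4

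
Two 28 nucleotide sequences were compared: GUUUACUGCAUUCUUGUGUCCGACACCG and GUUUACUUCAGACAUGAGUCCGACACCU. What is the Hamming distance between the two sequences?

The sequences differ at bases 8, 11, 12, 14, 17, 28 (1-based) — 6 in total.

6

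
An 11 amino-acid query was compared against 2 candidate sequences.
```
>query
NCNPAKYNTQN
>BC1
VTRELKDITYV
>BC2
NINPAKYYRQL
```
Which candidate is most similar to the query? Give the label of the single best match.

BC2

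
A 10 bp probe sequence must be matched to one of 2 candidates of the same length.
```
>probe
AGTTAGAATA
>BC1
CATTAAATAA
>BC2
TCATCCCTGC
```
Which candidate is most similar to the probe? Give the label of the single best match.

BC1

BC1 differs at 5 positions; BC2 differs at 9 positions. The closest is BC1.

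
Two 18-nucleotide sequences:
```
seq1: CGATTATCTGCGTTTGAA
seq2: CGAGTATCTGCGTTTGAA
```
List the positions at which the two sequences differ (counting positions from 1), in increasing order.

Scanning 1-based: 4: T/G.

4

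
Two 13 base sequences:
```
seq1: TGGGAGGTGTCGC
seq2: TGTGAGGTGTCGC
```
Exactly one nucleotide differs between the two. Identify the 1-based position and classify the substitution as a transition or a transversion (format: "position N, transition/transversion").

The sequences differ only at position 3: G→T (purine→pyrimidine), a transversion.

position 3, transversion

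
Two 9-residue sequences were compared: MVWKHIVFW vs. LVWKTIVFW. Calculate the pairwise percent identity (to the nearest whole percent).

78%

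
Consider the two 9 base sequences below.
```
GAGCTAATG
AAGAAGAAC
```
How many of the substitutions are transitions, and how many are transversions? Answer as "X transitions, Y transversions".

Mismatches (1-based):
position 1: G→A (purine→purine, transition)
position 4: C→A (pyrimidine→purine, transversion)
position 5: T→A (pyrimidine→purine, transversion)
position 6: A→G (purine→purine, transition)
position 8: T→A (pyrimidine→purine, transversion)
position 9: G→C (purine→pyrimidine, transversion)

2 transitions, 4 transversions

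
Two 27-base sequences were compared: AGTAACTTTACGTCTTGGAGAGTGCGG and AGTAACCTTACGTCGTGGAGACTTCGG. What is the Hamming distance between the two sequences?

Mismatches (1-based): base 7: T→C; base 15: T→G; base 22: G→C; base 24: G→T.

4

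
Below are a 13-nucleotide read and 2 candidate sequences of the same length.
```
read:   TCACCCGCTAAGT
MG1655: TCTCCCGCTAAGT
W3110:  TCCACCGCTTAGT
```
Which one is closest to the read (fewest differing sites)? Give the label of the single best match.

Hamming distances to read — MG1655: 1; W3110: 3.
Smallest is MG1655 with 1 mismatch.

MG1655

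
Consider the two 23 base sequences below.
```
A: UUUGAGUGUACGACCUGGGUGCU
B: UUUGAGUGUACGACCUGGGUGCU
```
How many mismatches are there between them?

The two sequences are identical at every position.

0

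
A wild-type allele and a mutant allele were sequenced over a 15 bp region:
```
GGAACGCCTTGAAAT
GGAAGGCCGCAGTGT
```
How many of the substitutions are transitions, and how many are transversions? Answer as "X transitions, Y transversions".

4 transitions, 3 transversions

Mismatches (1-based):
base 5: C→G (pyrimidine→purine, transversion)
base 9: T→G (pyrimidine→purine, transversion)
base 10: T→C (pyrimidine→pyrimidine, transition)
base 11: G→A (purine→purine, transition)
base 12: A→G (purine→purine, transition)
base 13: A→T (purine→pyrimidine, transversion)
base 14: A→G (purine→purine, transition)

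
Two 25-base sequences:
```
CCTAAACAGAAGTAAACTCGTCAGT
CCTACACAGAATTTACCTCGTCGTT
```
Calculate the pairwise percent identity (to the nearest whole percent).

76%

Mismatches at positions 5, 12, 14, 16, 23, 24 (1-based): 6 of 25.
Identical positions: 19/25 = 76% → 76%.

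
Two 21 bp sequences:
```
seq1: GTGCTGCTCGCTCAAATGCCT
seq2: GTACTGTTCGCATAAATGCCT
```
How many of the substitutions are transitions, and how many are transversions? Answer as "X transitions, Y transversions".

Transitions (purine↔purine or pyrimidine↔pyrimidine): 3 G→A, 7 C→T, 13 C→T.
Transversions (purine↔pyrimidine): 12 T→A.

3 transitions, 1 transversion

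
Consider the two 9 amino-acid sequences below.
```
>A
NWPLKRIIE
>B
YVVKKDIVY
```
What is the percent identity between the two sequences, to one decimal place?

7 positions differ (1, 2, 3, 4, 6, 8, 9), so 2 of 9 match: 2/9 = 22.22%.

22.2%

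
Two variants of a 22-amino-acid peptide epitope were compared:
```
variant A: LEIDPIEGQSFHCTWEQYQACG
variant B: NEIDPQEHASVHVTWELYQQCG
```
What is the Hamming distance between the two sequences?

The sequences differ at residues 1, 6, 8, 9, 11, 13, 17, 20 (1-based) — 8 in total.

8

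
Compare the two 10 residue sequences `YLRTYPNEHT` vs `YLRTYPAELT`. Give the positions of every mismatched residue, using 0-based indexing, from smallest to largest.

6, 8

Differences at position 6 (N→A), position 8 (H→L).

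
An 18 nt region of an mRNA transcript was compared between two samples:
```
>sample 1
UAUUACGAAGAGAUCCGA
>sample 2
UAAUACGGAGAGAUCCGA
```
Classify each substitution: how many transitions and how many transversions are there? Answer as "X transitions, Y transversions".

1 transition, 1 transversion

Mismatches (1-based):
position 3: U→A (pyrimidine→purine, transversion)
position 8: A→G (purine→purine, transition)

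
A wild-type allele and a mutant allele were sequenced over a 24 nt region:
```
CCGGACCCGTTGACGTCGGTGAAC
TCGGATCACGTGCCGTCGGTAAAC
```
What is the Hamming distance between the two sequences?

Comparing position by position, 7 bases differ: 1 (C/T), 6 (C/T), 8 (C/A), 9 (G/C), 10 (T/G), 13 (A/C), 21 (G/A).

7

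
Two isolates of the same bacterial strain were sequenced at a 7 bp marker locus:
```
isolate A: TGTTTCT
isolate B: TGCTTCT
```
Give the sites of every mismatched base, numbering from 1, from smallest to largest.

3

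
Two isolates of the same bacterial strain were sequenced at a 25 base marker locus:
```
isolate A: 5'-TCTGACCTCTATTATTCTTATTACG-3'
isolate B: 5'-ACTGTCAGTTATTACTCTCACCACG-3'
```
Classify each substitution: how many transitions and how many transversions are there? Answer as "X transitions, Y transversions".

Transitions (purine↔purine or pyrimidine↔pyrimidine): 9 C→T, 15 T→C, 19 T→C, 21 T→C, 22 T→C.
Transversions (purine↔pyrimidine): 1 T→A, 5 A→T, 7 C→A, 8 T→G.

5 transitions, 4 transversions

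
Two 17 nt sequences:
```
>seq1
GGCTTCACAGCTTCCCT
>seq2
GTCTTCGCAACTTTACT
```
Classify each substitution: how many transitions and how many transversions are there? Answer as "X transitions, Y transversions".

Mismatches (1-based):
base 2: G→T (purine→pyrimidine, transversion)
base 7: A→G (purine→purine, transition)
base 10: G→A (purine→purine, transition)
base 14: C→T (pyrimidine→pyrimidine, transition)
base 15: C→A (pyrimidine→purine, transversion)

3 transitions, 2 transversions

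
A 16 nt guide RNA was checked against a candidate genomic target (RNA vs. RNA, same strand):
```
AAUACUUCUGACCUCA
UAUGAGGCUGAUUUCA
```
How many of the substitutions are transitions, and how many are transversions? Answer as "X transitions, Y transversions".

Transitions (purine↔purine or pyrimidine↔pyrimidine): 4 A→G, 12 C→U, 13 C→U.
Transversions (purine↔pyrimidine): 1 A→U, 5 C→A, 6 U→G, 7 U→G.

3 transitions, 4 transversions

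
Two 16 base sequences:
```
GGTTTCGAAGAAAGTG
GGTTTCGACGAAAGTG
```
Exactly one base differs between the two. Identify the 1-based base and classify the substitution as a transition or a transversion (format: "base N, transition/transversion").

base 9, transversion

Base 9 changes A→C. A is a purine and C is a pyrimidine, so this is a transversion.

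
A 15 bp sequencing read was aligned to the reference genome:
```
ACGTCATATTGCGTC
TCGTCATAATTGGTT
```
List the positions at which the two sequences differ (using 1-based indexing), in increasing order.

1, 9, 11, 12, 15

Scanning 1-based: 1: A/T; 9: T/A; 11: G/T; 12: C/G; 15: C/T.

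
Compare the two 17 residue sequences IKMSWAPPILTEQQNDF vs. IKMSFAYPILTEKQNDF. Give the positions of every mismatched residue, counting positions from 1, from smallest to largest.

Differences at position 5 (W→F), position 7 (P→Y), position 13 (Q→K).

5, 7, 13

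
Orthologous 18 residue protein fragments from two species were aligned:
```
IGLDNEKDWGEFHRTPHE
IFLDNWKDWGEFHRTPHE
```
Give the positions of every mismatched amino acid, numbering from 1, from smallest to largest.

2, 6

Scanning 1-based: 2: G/F; 6: E/W.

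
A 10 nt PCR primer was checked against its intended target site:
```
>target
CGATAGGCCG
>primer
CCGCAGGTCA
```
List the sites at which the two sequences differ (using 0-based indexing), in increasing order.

Scanning 0-based: 1: G/C; 2: A/G; 3: T/C; 7: C/T; 9: G/A.

1, 2, 3, 7, 9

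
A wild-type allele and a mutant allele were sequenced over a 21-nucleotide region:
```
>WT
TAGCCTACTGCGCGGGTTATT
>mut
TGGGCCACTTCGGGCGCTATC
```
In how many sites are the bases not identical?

8

Comparing position by position, 8 sites differ: 2 (A/G), 4 (C/G), 6 (T/C), 10 (G/T), 13 (C/G), 15 (G/C), 17 (T/C), 21 (T/C).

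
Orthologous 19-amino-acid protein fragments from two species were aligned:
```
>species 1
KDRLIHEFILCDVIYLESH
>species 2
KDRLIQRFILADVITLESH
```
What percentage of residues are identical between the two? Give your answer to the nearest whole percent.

79%

Mismatches at positions 6, 7, 11, 15 (1-based): 4 of 19.
Identical positions: 15/19 = 78.95% → 79%.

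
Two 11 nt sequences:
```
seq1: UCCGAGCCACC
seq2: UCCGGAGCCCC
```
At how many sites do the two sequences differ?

4

The sequences differ at sites 5, 6, 7, 9 (1-based) — 4 in total.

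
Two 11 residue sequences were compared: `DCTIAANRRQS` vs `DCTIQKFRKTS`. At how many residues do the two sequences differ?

The sequences differ at residues 5, 6, 7, 9, 10 (1-based) — 5 in total.

5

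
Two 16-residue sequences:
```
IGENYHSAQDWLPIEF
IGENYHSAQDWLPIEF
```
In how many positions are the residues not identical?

0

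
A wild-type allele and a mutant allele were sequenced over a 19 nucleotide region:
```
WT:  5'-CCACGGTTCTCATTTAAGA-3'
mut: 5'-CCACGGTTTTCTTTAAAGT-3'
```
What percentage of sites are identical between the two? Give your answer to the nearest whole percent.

79%

Mismatches at positions 9, 12, 15, 19 (1-based): 4 of 19.
Identical positions: 15/19 = 78.95% → 79%.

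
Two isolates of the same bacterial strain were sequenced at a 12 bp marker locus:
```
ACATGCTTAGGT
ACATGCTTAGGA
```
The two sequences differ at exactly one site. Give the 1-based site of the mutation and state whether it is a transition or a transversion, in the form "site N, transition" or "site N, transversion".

Site 12 changes T→A. T is a pyrimidine and A is a purine, so this is a transversion.

site 12, transversion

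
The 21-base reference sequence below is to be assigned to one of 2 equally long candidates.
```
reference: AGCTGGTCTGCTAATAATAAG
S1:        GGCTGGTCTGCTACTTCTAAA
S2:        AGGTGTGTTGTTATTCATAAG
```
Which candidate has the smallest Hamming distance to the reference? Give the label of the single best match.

S1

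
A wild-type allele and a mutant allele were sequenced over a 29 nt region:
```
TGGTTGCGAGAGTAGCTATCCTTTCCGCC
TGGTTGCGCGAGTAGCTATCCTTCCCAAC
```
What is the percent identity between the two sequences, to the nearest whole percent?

4 positions differ (9, 24, 27, 28), so 25 of 29 match: 25/29 = 86.21%.

86%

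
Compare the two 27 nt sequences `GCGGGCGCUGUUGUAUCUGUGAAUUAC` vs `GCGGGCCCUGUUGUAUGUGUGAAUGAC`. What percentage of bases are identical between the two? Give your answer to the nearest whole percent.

89%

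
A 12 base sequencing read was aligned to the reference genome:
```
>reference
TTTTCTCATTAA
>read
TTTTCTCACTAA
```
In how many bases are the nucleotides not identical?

1

Mismatches (1-based): base 9: T→C.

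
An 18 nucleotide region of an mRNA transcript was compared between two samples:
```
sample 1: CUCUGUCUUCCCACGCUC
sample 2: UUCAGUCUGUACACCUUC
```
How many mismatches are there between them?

7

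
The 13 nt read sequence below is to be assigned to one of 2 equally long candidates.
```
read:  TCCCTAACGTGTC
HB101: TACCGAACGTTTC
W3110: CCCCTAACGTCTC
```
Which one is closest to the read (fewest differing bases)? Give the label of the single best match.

W3110

Hamming distances to read — HB101: 3; W3110: 2.
Smallest is W3110 with 2 mismatches.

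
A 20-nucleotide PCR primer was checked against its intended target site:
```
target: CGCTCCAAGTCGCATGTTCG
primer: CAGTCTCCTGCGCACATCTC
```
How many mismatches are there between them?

12

Comparing position by position, 12 bases differ: 2 (G/A), 3 (C/G), 6 (C/T), 7 (A/C), 8 (A/C), 9 (G/T), 10 (T/G), 15 (T/C), 16 (G/A), 18 (T/C), 19 (C/T), 20 (G/C).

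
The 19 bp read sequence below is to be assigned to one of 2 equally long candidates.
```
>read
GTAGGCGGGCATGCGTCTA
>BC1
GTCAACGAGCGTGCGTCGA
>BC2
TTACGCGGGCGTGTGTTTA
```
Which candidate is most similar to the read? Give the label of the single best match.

BC2

Hamming distances to read — BC1: 6; BC2: 5.
Smallest is BC2 with 5 mismatches.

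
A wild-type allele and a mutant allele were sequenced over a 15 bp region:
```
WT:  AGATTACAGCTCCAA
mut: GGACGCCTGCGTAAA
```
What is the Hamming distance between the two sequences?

8

The sequences differ at sites 1, 4, 5, 6, 8, 11, 12, 13 (1-based) — 8 in total.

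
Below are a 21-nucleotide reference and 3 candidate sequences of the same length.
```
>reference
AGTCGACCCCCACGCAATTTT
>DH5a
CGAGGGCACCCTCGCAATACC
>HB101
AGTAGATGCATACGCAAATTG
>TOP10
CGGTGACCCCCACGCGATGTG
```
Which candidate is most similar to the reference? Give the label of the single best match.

Hamming distances to reference — DH5a: 9; HB101: 7; TOP10: 6.
Smallest is TOP10 with 6 mismatches.

TOP10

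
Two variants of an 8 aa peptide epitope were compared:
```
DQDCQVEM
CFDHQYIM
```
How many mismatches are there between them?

5

The sequences differ at residues 1, 2, 4, 6, 7 (1-based) — 5 in total.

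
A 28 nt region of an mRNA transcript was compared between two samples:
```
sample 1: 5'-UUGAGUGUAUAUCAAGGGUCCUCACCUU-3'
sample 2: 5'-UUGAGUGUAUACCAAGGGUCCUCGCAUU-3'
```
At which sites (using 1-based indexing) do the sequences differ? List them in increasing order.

Scanning 1-based: 12: U/C; 24: A/G; 26: C/A.

12, 24, 26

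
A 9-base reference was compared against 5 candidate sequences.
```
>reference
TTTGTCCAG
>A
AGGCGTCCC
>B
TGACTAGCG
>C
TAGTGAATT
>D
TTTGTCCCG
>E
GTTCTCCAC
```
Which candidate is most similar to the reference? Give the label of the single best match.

D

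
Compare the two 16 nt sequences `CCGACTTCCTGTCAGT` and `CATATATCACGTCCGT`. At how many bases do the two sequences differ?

Mismatches (1-based): base 2: C→A; base 3: G→T; base 5: C→T; base 6: T→A; base 9: C→A; base 10: T→C; base 14: A→C.

7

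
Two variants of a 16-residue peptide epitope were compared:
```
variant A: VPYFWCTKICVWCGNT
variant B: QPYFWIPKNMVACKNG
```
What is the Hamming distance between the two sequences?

8

The sequences differ at positions 1, 6, 7, 9, 10, 12, 14, 16 (1-based) — 8 in total.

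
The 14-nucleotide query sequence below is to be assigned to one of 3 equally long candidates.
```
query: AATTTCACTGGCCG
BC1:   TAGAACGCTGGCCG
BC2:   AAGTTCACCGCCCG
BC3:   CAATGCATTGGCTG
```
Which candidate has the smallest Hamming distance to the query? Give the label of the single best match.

BC2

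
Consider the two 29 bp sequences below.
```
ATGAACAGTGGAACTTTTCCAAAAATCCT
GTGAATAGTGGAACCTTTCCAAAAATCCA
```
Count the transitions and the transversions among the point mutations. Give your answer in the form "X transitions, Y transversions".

Transitions (purine↔purine or pyrimidine↔pyrimidine): 1 A→G, 6 C→T, 15 T→C.
Transversions (purine↔pyrimidine): 29 T→A.

3 transitions, 1 transversion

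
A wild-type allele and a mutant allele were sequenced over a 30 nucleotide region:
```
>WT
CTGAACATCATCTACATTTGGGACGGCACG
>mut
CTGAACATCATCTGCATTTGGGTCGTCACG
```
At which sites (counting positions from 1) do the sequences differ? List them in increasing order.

14, 23, 26

Differences at site 14 (A→G), site 23 (A→T), site 26 (G→T).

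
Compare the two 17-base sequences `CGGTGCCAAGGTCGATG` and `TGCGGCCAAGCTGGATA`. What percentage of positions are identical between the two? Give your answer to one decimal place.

6 positions differ (1, 3, 4, 11, 13, 17), so 11 of 17 match: 11/17 = 64.71%.

64.7%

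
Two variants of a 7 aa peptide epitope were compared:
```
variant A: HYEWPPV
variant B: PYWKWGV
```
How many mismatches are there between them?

5

The sequences differ at residues 1, 3, 4, 5, 6 (1-based) — 5 in total.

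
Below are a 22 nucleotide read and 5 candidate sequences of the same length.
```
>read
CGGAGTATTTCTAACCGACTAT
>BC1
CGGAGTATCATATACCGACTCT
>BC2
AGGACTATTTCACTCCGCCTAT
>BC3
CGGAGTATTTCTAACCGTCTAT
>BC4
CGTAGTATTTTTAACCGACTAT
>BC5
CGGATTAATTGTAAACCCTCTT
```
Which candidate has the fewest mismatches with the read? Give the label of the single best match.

BC1 differs at 6 positions; BC2 differs at 6 positions; BC3 differs at 1 position; BC4 differs at 2 positions; BC5 differs at 9 positions. The closest is BC3.

BC3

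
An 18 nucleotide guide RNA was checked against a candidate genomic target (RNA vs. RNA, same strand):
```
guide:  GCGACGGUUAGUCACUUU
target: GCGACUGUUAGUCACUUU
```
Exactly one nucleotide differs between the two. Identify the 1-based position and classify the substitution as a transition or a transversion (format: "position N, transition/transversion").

position 6, transversion

The sequences differ only at position 6: G→U (purine→pyrimidine), a transversion.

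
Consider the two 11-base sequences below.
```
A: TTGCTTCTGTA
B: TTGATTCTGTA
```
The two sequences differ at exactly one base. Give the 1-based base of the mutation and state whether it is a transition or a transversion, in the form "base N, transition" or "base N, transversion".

base 4, transversion

The sequences differ only at base 4: C→A (pyrimidine→purine), a transversion.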